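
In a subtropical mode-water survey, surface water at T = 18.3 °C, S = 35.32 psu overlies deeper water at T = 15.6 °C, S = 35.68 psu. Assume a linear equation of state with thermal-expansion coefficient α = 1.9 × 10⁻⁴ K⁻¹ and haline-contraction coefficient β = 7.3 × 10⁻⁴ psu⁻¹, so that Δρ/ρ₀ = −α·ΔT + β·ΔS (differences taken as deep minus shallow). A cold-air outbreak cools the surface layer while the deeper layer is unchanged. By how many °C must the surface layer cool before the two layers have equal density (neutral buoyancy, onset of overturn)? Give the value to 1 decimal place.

Neutral buoyancy requires Δρ = 0, i.e. −α(T_deep − T_surf′) + β(S_deep − S_surf) = 0.
T_surf′ = T_deep − (β/α)·ΔS = 15.6 − (7.3 × 10⁻⁴/1.9 × 10⁻⁴)·(+0.36) = 14.217 °C.
Cooling required: 18.3 − (14.217) = 4.083 °C.

4.1 °C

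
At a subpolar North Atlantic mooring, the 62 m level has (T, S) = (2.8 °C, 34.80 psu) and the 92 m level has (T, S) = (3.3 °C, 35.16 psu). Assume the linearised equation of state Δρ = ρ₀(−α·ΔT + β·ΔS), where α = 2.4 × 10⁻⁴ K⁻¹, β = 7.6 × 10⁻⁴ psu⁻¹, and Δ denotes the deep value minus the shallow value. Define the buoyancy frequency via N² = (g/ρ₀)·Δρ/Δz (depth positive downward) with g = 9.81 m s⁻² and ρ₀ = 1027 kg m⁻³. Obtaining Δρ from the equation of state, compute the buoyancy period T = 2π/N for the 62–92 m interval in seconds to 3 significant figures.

ΔT = +0.5 K, ΔS = +0.36 psu (deep − shallow).
Δρ/ρ₀ = −αΔT + βΔS = -1.20 × 10⁻⁴ + 2.736 × 10⁻⁴ = 1.536 × 10⁻⁴, so Δρ ≈ 0.1577 kg m⁻³.
N² = (g/ρ₀)·Δρ/Δz = g·(Δρ/ρ₀)/Δz = 9.81 × 1.536 × 10⁻⁴ / 30 = 5.0227 × 10⁻⁵ s⁻².
N = √(5.0227 × 10⁻⁵) = 7.0871 × 10⁻³ rad s⁻¹ → T = 2π/N = 886.57 s ≈ 887 s.

887 s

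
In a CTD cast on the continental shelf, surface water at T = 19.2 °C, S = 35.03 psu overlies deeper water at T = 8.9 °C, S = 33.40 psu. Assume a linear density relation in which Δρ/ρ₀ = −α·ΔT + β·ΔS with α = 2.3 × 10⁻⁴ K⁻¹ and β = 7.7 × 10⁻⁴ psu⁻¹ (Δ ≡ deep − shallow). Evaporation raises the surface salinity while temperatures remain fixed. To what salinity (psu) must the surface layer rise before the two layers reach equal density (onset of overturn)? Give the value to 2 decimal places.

Neutral buoyancy requires −α(T_deep − T_surf) + β(S_deep − S_surf′) = 0.
S_surf′ = S_deep − (α/β)·ΔT = 33.40 − (2.3 × 10⁻⁴/7.7 × 10⁻⁴)·(-10.3) = 36.4766 psu.
Increase required: 36.4766 − 35.03 = 1.4466 psu.

36.48 psu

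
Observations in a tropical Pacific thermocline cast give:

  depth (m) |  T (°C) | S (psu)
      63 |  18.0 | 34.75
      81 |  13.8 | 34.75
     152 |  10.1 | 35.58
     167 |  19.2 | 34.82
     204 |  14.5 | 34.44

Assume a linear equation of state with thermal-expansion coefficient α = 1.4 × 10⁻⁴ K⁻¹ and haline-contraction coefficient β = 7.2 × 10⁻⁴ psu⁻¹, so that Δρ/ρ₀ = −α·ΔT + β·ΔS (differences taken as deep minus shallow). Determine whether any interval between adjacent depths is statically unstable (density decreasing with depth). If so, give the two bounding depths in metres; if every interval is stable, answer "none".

Evaluate Δρ/ρ₀ = −αΔT + βΔS across each adjacent pair:
  63–81 m: −αΔT+βΔS = −(1.4 × 10⁻⁴)(-4.2)+(7.2 × 10⁻⁴)(+0.00) = 5.9 × 10⁻⁴ → stable
  81–152 m: −αΔT+βΔS = −(1.4 × 10⁻⁴)(-3.7)+(7.2 × 10⁻⁴)(+0.83) = 1.1 × 10⁻³ → stable
  152–167 m: −αΔT+βΔS = −(1.4 × 10⁻⁴)(+9.1)+(7.2 × 10⁻⁴)(-0.76) = -1.8 × 10⁻³ → UNSTABLE
  167–204 m: −αΔT+βΔS = −(1.4 × 10⁻⁴)(-4.7)+(7.2 × 10⁻⁴)(-0.38) = 3.8 × 10⁻⁴ → stable
The 152–167 m interval has Δρ < 0: lighter water underlies denser water.

152–167 m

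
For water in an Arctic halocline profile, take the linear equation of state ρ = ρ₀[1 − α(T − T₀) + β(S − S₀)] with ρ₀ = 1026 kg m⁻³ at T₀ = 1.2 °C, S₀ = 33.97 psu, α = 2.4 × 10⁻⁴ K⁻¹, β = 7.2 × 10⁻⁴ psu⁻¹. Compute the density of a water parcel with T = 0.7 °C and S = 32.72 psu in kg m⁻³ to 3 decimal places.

T − T₀ = -0.5 K, S − S₀ = -1.25 psu.
Bracket = 1 − α·(-0.5) + β·(-1.25) = 1 + (-7.80 × 10⁻⁴) = 0.9992200.
ρ = 1026 × 0.9992200 = 1025.200 kg m⁻³.

1025.200 kg m⁻³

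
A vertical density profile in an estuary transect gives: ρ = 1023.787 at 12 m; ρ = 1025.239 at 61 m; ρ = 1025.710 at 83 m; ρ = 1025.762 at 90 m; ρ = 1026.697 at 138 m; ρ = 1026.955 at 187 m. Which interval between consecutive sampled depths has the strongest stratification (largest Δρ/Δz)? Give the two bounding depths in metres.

Compute the density gradient over each adjacent pair:
  12–61 m: Δρ/Δz = 1.452/49 = 0.030 kg m⁻⁴
  61–83 m: Δρ/Δz = 0.471/22 = 0.021 kg m⁻⁴
  83–90 m: Δρ/Δz = 0.052/7 = 7.4 × 10⁻³ kg m⁻⁴
  90–138 m: Δρ/Δz = 0.935/48 = 0.019 kg m⁻⁴
  138–187 m: Δρ/Δz = 0.258/49 = 5.3 × 10⁻³ kg m⁻⁴
The largest gradient is in the 12–61 m interval — the pycnocline.

12–61 m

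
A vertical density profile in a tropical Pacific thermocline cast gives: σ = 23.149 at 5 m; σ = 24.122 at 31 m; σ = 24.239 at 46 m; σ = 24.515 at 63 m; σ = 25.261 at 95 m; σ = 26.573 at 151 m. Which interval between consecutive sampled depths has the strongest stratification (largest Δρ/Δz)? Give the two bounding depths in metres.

5–31 m

Compute the density gradient over each adjacent pair:
  5–31 m: Δρ/Δz = 0.973/26 = 0.037 kg m⁻⁴
  31–46 m: Δρ/Δz = 0.117/15 = 7.8 × 10⁻³ kg m⁻⁴
  46–63 m: Δρ/Δz = 0.276/17 = 0.016 kg m⁻⁴
  63–95 m: Δρ/Δz = 0.746/32 = 0.023 kg m⁻⁴
  95–151 m: Δρ/Δz = 1.312/56 = 0.023 kg m⁻⁴
The largest gradient is in the 5–31 m interval — the pycnocline.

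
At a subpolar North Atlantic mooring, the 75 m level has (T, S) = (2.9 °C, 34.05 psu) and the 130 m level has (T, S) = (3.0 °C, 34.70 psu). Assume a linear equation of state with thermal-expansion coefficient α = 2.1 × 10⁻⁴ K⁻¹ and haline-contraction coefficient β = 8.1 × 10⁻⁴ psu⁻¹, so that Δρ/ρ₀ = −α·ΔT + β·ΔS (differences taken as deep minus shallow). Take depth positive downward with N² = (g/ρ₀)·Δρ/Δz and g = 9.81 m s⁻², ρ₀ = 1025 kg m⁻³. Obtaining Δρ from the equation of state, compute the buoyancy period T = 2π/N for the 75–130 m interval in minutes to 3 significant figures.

ΔT = +0.1 K, ΔS = +0.65 psu (deep − shallow).
Δρ/ρ₀ = −αΔT + βΔS = -2.10 × 10⁻⁵ + 5.265 × 10⁻⁴ = 5.055 × 10⁻⁴, so Δρ ≈ 0.5181 kg m⁻³.
N² = (g/ρ₀)·Δρ/Δz = g·(Δρ/ρ₀)/Δz = 9.81 × 5.055 × 10⁻⁴ / 55 = 9.0163 × 10⁻⁵ s⁻².
N = √(9.0163 × 10⁻⁵) = 9.4954 × 10⁻³ rad s⁻¹ → T = 2π/N = 661.71 s = 11.029 min ≈ 11.0 min.

11.0 min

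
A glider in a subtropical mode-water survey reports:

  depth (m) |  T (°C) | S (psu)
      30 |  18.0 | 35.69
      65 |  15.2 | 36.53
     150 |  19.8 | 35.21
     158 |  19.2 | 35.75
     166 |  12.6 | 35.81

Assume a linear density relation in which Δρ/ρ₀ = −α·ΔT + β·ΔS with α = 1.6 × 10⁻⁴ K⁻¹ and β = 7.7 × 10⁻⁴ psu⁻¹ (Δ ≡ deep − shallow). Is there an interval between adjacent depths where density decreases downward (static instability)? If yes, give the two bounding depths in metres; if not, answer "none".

65–150 m

Evaluate Δρ/ρ₀ = −αΔT + βΔS across each adjacent pair:
  30–65 m: −αΔT+βΔS = −(1.6 × 10⁻⁴)(-2.8)+(7.7 × 10⁻⁴)(+0.84) = 1.1 × 10⁻³ → stable
  65–150 m: −αΔT+βΔS = −(1.6 × 10⁻⁴)(+4.6)+(7.7 × 10⁻⁴)(-1.32) = -1.8 × 10⁻³ → UNSTABLE
  150–158 m: −αΔT+βΔS = −(1.6 × 10⁻⁴)(-0.6)+(7.7 × 10⁻⁴)(+0.54) = 5.1 × 10⁻⁴ → stable
  158–166 m: −αΔT+βΔS = −(1.6 × 10⁻⁴)(-6.6)+(7.7 × 10⁻⁴)(+0.06) = 1.1 × 10⁻³ → stable
The 65–150 m interval has Δρ < 0: lighter water underlies denser water.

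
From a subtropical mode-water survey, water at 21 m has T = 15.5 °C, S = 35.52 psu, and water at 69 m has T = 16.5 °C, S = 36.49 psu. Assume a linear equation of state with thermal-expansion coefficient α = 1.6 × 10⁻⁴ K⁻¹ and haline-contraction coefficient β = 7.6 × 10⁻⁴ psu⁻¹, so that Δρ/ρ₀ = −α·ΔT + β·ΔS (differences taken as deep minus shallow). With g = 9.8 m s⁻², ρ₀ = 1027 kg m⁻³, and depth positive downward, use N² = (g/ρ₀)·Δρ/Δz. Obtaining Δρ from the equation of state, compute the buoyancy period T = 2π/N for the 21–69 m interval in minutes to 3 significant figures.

9.65 min

ΔT = +1.0 K, ΔS = +0.97 psu (deep − shallow).
Δρ/ρ₀ = −αΔT + βΔS = -1.60 × 10⁻⁴ + 7.372 × 10⁻⁴ = 5.772 × 10⁻⁴, so Δρ ≈ 0.5928 kg m⁻³.
N² = (g/ρ₀)·Δρ/Δz = g·(Δρ/ρ₀)/Δz = 9.8 × 5.772 × 10⁻⁴ / 48 = 1.1785 × 10⁻⁴ s⁻².
N = √(1.1785 × 10⁻⁴) = 0.010856 rad s⁻¹ → T = 2π/N = 578.78 s = 9.6463 min ≈ 9.65 min.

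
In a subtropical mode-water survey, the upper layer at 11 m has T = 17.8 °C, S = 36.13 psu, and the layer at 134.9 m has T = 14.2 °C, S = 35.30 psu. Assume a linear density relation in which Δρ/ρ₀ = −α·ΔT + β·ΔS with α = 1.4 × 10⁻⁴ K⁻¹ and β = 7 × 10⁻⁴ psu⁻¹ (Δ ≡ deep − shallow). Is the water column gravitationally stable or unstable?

ΔT = 14.2 − 17.8 = -3.6 K and ΔS = 35.30 − 36.13 = -0.83 psu (deep − shallow).
−αΔT = 5.04 × 10⁻⁴; βΔS = -5.81 × 10⁻⁴; sum Δρ/ρ₀ = -7.70 × 10⁻⁵.
Δρ/ρ₀ < 0, so Δρ < 0: deeper water is lighter → statically unstable; the column would overturn.

unstable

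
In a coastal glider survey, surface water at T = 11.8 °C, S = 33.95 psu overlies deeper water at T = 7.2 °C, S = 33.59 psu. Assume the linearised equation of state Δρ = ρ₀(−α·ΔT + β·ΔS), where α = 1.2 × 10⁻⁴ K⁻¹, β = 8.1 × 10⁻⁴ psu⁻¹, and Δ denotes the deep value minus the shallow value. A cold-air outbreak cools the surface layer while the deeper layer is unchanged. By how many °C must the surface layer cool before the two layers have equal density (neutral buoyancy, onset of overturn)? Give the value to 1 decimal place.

Neutral buoyancy requires Δρ = 0, i.e. −α(T_deep − T_surf′) + β(S_deep − S_surf) = 0.
T_surf′ = T_deep − (β/α)·ΔS = 7.2 − (8.1 × 10⁻⁴/1.2 × 10⁻⁴)·(-0.36) = 9.630 °C.
Cooling required: 11.8 − (9.630) = 2.170 °C.

2.2 °C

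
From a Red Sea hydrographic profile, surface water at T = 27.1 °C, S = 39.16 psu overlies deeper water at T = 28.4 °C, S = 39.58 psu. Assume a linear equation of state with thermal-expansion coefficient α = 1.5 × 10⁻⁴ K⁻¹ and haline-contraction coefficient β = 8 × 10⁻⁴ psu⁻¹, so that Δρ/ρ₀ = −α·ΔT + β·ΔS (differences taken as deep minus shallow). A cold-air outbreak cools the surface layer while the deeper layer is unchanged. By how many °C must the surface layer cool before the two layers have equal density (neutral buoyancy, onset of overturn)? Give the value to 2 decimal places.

Neutral buoyancy requires Δρ = 0, i.e. −α(T_deep − T_surf′) + β(S_deep − S_surf) = 0.
T_surf′ = T_deep − (β/α)·ΔS = 28.4 − (8 × 10⁻⁴/1.5 × 10⁻⁴)·(+0.42) = 26.1600 °C.
Cooling required: 27.1 − (26.1600) = 0.9400 °C.

0.94 °C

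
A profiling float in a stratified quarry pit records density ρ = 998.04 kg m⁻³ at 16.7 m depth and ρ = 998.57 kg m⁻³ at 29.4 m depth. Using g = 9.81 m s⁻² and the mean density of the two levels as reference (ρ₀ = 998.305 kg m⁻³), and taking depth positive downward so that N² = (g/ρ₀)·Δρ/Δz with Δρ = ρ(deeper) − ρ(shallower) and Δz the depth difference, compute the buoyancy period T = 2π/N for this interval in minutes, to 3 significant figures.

5.17 min

Δρ = 998.57 − 998.04 = 0.53 kg m⁻³ over Δz = 29.4 − 16.7 = 12.7 m.
N² = (9.81/998.305) × (0.53/12.7) = 4.1009 × 10⁻⁴ s⁻².
N = √(4.1009 × 10⁻⁴) = 0.020251 rad s⁻¹, so T = 2π/N = 310.27 s = 5.1712 min ≈ 5.17 min.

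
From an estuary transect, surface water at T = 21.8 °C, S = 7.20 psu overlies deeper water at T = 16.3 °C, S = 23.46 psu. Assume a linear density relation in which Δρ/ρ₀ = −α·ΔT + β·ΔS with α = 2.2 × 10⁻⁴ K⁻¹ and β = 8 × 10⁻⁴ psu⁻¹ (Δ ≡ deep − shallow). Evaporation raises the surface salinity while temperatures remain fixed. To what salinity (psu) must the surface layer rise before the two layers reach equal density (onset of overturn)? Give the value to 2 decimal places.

Neutral buoyancy requires −α(T_deep − T_surf) + β(S_deep − S_surf′) = 0.
S_surf′ = S_deep − (α/β)·ΔT = 23.46 − (2.2 × 10⁻⁴/8 × 10⁻⁴)·(-5.5) = 24.9725 psu.
Increase required: 24.9725 − 7.20 = 17.7725 psu.

24.97 psu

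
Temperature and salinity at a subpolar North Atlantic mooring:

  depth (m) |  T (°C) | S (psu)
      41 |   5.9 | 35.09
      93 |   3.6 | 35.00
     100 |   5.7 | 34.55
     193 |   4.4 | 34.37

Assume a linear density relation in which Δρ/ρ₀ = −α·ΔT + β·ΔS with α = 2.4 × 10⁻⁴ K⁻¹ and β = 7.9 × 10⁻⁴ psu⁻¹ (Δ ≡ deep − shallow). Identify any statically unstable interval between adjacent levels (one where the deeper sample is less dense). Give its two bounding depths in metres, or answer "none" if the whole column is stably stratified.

Evaluate Δρ/ρ₀ = −αΔT + βΔS across each adjacent pair:
  41–93 m: −αΔT+βΔS = −(2.4 × 10⁻⁴)(-2.3)+(7.9 × 10⁻⁴)(-0.09) = 4.8 × 10⁻⁴ → stable
  93–100 m: −αΔT+βΔS = −(2.4 × 10⁻⁴)(+2.1)+(7.9 × 10⁻⁴)(-0.45) = -8.6 × 10⁻⁴ → UNSTABLE
  100–193 m: −αΔT+βΔS = −(2.4 × 10⁻⁴)(-1.3)+(7.9 × 10⁻⁴)(-0.18) = 1.7 × 10⁻⁴ → stable
The 93–100 m interval has Δρ < 0: lighter water underlies denser water.

93–100 m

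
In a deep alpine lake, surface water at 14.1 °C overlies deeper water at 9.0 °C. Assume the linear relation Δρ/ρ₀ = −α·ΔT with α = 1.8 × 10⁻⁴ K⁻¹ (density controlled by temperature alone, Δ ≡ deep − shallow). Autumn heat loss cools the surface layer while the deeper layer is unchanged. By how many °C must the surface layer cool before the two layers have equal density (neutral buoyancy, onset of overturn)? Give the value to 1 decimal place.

5.1 °C

With temperature the only control, equal density requires T_surf′ = T_deep.
T_surf′ = 9.0 °C.
Cooling required: 14.1 − 9.0 = 5.1 °C.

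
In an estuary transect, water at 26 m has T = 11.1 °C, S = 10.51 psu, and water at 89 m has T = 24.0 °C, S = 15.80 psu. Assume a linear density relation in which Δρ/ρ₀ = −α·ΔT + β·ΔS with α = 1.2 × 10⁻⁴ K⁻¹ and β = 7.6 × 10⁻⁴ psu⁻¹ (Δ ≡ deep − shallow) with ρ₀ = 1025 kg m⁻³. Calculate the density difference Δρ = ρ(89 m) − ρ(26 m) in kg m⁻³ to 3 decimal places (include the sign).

ΔT = +12.9 K, ΔS = +5.29 psu (deep − shallow).
Δρ/ρ₀ = −(1.2 × 10⁻⁴)(+12.9) + (7.6 × 10⁻⁴)(+5.29) = 2.4724 × 10⁻³.
Δρ = 1025 × (2.4724 × 10⁻³) = +2.534 kg m⁻³.
Positive Δρ: denser below, stable.

+2.534 kg m⁻³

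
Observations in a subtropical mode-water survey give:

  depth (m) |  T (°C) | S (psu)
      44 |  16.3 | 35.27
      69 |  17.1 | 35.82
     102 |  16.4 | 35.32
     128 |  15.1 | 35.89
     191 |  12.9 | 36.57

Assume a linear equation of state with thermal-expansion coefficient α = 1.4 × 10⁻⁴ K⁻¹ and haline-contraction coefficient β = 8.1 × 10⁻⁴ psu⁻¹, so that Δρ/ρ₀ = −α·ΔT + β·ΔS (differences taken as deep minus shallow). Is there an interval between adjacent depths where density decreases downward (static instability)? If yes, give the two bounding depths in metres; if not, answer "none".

69–102 m

Evaluate Δρ/ρ₀ = −αΔT + βΔS across each adjacent pair:
  44–69 m: −αΔT+βΔS = −(1.4 × 10⁻⁴)(+0.8)+(8.1 × 10⁻⁴)(+0.55) = 3.3 × 10⁻⁴ → stable
  69–102 m: −αΔT+βΔS = −(1.4 × 10⁻⁴)(-0.7)+(8.1 × 10⁻⁴)(-0.50) = -3.1 × 10⁻⁴ → UNSTABLE
  102–128 m: −αΔT+βΔS = −(1.4 × 10⁻⁴)(-1.3)+(8.1 × 10⁻⁴)(+0.57) = 6.4 × 10⁻⁴ → stable
  128–191 m: −αΔT+βΔS = −(1.4 × 10⁻⁴)(-2.2)+(8.1 × 10⁻⁴)(+0.68) = 8.6 × 10⁻⁴ → stable
The 69–102 m interval has Δρ < 0: lighter water underlies denser water.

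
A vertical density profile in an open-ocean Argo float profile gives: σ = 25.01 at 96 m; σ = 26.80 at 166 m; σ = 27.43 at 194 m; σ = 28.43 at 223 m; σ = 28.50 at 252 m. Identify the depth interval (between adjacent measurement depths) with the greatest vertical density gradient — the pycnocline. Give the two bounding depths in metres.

Compute the density gradient over each adjacent pair:
  96–166 m: Δρ/Δz = 1.79/70 = 0.026 kg m⁻⁴
  166–194 m: Δρ/Δz = 0.63/28 = 0.022 kg m⁻⁴
  194–223 m: Δρ/Δz = 1.00/29 = 0.034 kg m⁻⁴
  223–252 m: Δρ/Δz = 0.07/29 = 2.4 × 10⁻³ kg m⁻⁴
The largest gradient is in the 194–223 m interval — the pycnocline.

194–223 m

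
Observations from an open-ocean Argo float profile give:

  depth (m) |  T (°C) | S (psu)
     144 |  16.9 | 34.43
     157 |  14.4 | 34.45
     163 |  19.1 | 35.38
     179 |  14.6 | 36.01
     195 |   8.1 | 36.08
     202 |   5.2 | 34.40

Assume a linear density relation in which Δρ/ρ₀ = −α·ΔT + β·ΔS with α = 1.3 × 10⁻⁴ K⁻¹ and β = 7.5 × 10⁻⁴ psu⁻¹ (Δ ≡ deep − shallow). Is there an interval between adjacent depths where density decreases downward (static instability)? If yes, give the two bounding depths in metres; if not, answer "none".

Evaluate Δρ/ρ₀ = −αΔT + βΔS across each adjacent pair:
  144–157 m: −αΔT+βΔS = −(1.3 × 10⁻⁴)(-2.5)+(7.5 × 10⁻⁴)(+0.02) = 3.4 × 10⁻⁴ → stable
  157–163 m: −αΔT+βΔS = −(1.3 × 10⁻⁴)(+4.7)+(7.5 × 10⁻⁴)(+0.93) = 8.7 × 10⁻⁵ → stable
  163–179 m: −αΔT+βΔS = −(1.3 × 10⁻⁴)(-4.5)+(7.5 × 10⁻⁴)(+0.63) = 1.1 × 10⁻³ → stable
  179–195 m: −αΔT+βΔS = −(1.3 × 10⁻⁴)(-6.5)+(7.5 × 10⁻⁴)(+0.07) = 9.0 × 10⁻⁴ → stable
  195–202 m: −αΔT+βΔS = −(1.3 × 10⁻⁴)(-2.9)+(7.5 × 10⁻⁴)(-1.68) = -8.8 × 10⁻⁴ → UNSTABLE
The 195–202 m interval has Δρ < 0: lighter water underlies denser water.

195–202 m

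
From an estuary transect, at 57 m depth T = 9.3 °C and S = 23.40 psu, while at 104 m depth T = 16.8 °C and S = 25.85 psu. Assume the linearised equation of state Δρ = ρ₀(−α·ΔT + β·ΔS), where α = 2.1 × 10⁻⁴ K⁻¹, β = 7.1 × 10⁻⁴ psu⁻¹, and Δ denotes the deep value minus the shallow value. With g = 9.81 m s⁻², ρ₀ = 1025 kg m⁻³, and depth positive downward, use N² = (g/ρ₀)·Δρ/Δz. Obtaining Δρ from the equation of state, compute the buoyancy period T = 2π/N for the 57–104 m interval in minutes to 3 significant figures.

17.9 min

ΔT = +7.5 K, ΔS = +2.45 psu (deep − shallow).
Δρ/ρ₀ = −αΔT + βΔS = -1.575 × 10⁻³ + 1.7395 × 10⁻³ = 1.645 × 10⁻⁴, so Δρ ≈ 0.1686 kg m⁻³.
N² = (g/ρ₀)·Δρ/Δz = g·(Δρ/ρ₀)/Δz = 9.81 × 1.645 × 10⁻⁴ / 47 = 3.4335 × 10⁻⁵ s⁻².
N = √(3.4335 × 10⁻⁵) = 5.8596 × 10⁻³ rad s⁻¹ → T = 2π/N = 1.0723 × 10³ s = 17.872 min ≈ 17.9 min.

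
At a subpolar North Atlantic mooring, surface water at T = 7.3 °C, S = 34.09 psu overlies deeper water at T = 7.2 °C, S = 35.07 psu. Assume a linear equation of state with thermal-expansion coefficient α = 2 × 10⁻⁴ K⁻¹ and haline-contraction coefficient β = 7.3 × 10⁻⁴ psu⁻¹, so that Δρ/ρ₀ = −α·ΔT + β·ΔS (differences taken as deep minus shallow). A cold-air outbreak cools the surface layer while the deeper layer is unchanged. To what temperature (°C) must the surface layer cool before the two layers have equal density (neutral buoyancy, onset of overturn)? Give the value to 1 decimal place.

3.6 °C

Neutral buoyancy requires Δρ = 0, i.e. −α(T_deep − T_surf′) + β(S_deep − S_surf) = 0.
T_surf′ = T_deep − (β/α)·ΔS = 7.2 − (7.3 × 10⁻⁴/2 × 10⁻⁴)·(+0.98) = 3.623 °C.
Cooling required: 7.3 − (3.623) = 3.677 °C.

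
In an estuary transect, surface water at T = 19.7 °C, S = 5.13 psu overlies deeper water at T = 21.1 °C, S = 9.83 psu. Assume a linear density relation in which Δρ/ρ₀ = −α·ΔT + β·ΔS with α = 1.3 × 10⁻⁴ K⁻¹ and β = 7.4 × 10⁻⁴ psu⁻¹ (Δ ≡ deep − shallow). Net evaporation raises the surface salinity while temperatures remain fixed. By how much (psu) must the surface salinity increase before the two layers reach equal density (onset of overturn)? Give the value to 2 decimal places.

4.45 psu

Neutral buoyancy requires −α(T_deep − T_surf) + β(S_deep − S_surf′) = 0.
S_surf′ = S_deep − (α/β)·ΔT = 9.83 − (1.3 × 10⁻⁴/7.4 × 10⁻⁴)·(+1.4) = 9.5841 psu.
Increase required: 9.5841 − 5.13 = 4.4541 psu.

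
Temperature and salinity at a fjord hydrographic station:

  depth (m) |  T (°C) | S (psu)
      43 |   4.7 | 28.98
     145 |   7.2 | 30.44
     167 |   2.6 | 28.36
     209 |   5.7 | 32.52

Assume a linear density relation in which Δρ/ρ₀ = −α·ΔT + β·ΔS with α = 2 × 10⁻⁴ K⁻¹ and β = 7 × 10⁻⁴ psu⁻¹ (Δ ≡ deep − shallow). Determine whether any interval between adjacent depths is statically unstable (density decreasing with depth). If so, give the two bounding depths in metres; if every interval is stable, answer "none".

145–167 m

Evaluate Δρ/ρ₀ = −αΔT + βΔS across each adjacent pair:
  43–145 m: −αΔT+βΔS = −(2 × 10⁻⁴)(+2.5)+(7 × 10⁻⁴)(+1.46) = 5.2 × 10⁻⁴ → stable
  145–167 m: −αΔT+βΔS = −(2 × 10⁻⁴)(-4.6)+(7 × 10⁻⁴)(-2.08) = -5.4 × 10⁻⁴ → UNSTABLE
  167–209 m: −αΔT+βΔS = −(2 × 10⁻⁴)(+3.1)+(7 × 10⁻⁴)(+4.16) = 2.3 × 10⁻³ → stable
The 145–167 m interval has Δρ < 0: lighter water underlies denser water.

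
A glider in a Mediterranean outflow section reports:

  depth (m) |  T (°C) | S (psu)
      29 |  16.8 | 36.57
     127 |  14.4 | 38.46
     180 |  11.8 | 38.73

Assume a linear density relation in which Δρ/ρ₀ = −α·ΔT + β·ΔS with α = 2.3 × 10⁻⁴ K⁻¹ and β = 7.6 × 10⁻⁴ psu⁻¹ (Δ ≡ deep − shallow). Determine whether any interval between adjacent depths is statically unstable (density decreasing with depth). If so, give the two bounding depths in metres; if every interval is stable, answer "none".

Evaluate Δρ/ρ₀ = −αΔT + βΔS across each adjacent pair:
  29–127 m: −αΔT+βΔS = −(2.3 × 10⁻⁴)(-2.4)+(7.6 × 10⁻⁴)(+1.89) = 2.0 × 10⁻³ → stable
  127–180 m: −αΔT+βΔS = −(2.3 × 10⁻⁴)(-2.6)+(7.6 × 10⁻⁴)(+0.27) = 8.0 × 10⁻⁴ → stable
Every interval has Δρ > 0: the column is stably stratified throughout.

none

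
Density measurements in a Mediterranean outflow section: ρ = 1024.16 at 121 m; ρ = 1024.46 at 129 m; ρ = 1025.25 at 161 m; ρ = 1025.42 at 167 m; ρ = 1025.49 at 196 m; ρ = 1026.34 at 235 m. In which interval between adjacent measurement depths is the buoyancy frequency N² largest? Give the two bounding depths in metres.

Compute the density gradient over each adjacent pair:
  121–129 m: Δρ/Δz = 0.30/8 = 0.037 kg m⁻⁴
  129–161 m: Δρ/Δz = 0.79/32 = 0.025 kg m⁻⁴
  161–167 m: Δρ/Δz = 0.17/6 = 0.028 kg m⁻⁴
  167–196 m: Δρ/Δz = 0.07/29 = 2.4 × 10⁻³ kg m⁻⁴
  196–235 m: Δρ/Δz = 0.85/39 = 0.022 kg m⁻⁴
The largest gradient is in the 121–129 m interval — the pycnocline.

121–129 m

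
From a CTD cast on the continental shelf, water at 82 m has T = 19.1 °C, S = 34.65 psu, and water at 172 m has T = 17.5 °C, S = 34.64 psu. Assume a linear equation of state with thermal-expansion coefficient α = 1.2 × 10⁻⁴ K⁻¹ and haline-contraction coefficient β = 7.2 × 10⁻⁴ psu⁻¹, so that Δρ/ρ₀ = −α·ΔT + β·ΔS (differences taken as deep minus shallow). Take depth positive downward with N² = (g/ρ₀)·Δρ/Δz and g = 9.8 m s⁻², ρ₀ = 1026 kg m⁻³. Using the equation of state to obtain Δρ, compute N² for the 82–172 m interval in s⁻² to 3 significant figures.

2.01 × 10⁻⁵ s⁻²

ΔT = -1.6 K, ΔS = -0.01 psu (deep − shallow).
Δρ/ρ₀ = −αΔT + βΔS = 1.92 × 10⁻⁴ − 7.20 × 10⁻⁶ = 1.848 × 10⁻⁴, so Δρ ≈ 0.1896 kg m⁻³.
N² = (g/ρ₀)·Δρ/Δz = g·(Δρ/ρ₀)/Δz = 9.8 × 1.848 × 10⁻⁴ / 90 = 2.0123 × 10⁻⁵ s⁻² ≈ 2.01 × 10⁻⁵ s⁻².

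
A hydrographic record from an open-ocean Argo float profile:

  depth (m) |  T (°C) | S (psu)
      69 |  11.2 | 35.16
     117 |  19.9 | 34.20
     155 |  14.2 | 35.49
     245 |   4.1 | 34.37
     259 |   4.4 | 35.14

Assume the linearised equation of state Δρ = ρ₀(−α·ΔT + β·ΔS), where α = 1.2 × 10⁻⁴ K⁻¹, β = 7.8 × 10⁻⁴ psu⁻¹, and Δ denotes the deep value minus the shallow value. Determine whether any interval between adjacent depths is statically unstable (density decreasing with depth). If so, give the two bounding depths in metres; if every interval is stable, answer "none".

69–117 m

Evaluate Δρ/ρ₀ = −αΔT + βΔS across each adjacent pair:
  69–117 m: −αΔT+βΔS = −(1.2 × 10⁻⁴)(+8.7)+(7.8 × 10⁻⁴)(-0.96) = -1.8 × 10⁻³ → UNSTABLE
  117–155 m: −αΔT+βΔS = −(1.2 × 10⁻⁴)(-5.7)+(7.8 × 10⁻⁴)(+1.29) = 1.7 × 10⁻³ → stable
  155–245 m: −αΔT+βΔS = −(1.2 × 10⁻⁴)(-10.1)+(7.8 × 10⁻⁴)(-1.12) = 3.4 × 10⁻⁴ → stable
  245–259 m: −αΔT+βΔS = −(1.2 × 10⁻⁴)(+0.3)+(7.8 × 10⁻⁴)(+0.77) = 5.6 × 10⁻⁴ → stable
The 69–117 m interval has Δρ < 0: lighter water underlies denser water.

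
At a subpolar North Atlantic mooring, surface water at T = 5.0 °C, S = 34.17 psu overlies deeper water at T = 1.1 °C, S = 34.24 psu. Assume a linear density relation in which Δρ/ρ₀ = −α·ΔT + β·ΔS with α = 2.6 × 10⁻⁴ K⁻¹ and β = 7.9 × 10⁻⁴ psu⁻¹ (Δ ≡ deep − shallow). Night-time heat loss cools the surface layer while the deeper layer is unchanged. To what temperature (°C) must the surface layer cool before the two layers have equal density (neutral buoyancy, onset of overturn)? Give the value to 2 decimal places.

Neutral buoyancy requires Δρ = 0, i.e. −α(T_deep − T_surf′) + β(S_deep − S_surf) = 0.
T_surf′ = T_deep − (β/α)·ΔS = 1.1 − (7.9 × 10⁻⁴/2.6 × 10⁻⁴)·(+0.07) = 0.8873 °C.
Cooling required: 5.0 − (0.8873) = 4.1127 °C.

0.89 °C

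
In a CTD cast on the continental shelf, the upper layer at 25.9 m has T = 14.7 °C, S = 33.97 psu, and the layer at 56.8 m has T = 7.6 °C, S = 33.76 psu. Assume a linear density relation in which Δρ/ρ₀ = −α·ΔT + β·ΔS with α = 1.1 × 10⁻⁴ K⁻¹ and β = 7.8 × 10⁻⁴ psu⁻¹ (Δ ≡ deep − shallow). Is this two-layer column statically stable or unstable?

stable

ΔT = 7.6 − 14.7 = -7.1 K and ΔS = 33.76 − 33.97 = -0.21 psu (deep − shallow).
−αΔT = 7.81 × 10⁻⁴; βΔS = -1.638 × 10⁻⁴; sum Δρ/ρ₀ = 6.172 × 10⁻⁴.
Δρ/ρ₀ > 0, so Δρ > 0: deeper water is denser → statically stable.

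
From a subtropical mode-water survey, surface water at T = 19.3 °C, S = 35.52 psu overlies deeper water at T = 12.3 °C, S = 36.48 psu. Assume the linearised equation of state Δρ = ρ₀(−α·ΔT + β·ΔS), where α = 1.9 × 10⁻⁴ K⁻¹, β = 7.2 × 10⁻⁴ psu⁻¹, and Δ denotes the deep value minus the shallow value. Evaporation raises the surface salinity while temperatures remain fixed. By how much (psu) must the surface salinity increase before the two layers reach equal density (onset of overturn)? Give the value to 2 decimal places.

2.81 psu

Neutral buoyancy requires −α(T_deep − T_surf) + β(S_deep − S_surf′) = 0.
S_surf′ = S_deep − (α/β)·ΔT = 36.48 − (1.9 × 10⁻⁴/7.2 × 10⁻⁴)·(-7.0) = 38.3272 psu.
Increase required: 38.3272 − 35.52 = 2.8072 psu.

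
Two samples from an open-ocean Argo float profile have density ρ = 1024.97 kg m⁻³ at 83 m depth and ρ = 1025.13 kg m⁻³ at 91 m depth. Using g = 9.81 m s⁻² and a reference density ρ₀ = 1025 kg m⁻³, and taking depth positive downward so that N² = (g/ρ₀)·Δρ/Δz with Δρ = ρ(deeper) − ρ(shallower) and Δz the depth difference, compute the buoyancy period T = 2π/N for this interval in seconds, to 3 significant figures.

Δρ = 1025.13 − 1024.97 = 0.16 kg m⁻³ over Δz = 91 − 83 = 8 m.
N² = (9.81/1025) × (0.16/8) = 1.9141 × 10⁻⁴ s⁻².
N = √(1.9141 × 10⁻⁴) = 0.013835 rad s⁻¹, so T = 2π/N = 454.15 s ≈ 454 s.

454 s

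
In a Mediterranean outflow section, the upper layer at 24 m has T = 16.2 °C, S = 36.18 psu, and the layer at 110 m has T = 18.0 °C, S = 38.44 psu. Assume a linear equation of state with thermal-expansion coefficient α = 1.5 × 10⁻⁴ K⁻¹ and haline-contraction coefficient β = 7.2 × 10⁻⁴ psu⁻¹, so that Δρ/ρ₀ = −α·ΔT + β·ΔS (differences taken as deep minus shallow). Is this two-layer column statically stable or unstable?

ΔT = 18.0 − 16.2 = +1.8 K and ΔS = 38.44 − 36.18 = +2.26 psu (deep − shallow).
−αΔT = -2.70 × 10⁻⁴; βΔS = 1.6272 × 10⁻³; sum Δρ/ρ₀ = 1.3572 × 10⁻³.
Δρ/ρ₀ > 0, so Δρ > 0: deeper water is denser → statically stable.

stable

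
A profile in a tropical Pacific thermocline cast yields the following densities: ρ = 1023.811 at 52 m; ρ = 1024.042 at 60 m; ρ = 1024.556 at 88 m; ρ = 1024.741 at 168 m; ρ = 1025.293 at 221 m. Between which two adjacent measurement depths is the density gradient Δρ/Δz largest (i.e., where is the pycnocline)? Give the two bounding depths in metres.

52–60 m

Compute the density gradient over each adjacent pair:
  52–60 m: Δρ/Δz = 0.231/8 = 0.029 kg m⁻⁴
  60–88 m: Δρ/Δz = 0.514/28 = 0.018 kg m⁻⁴
  88–168 m: Δρ/Δz = 0.185/80 = 2.3 × 10⁻³ kg m⁻⁴
  168–221 m: Δρ/Δz = 0.552/53 = 0.010 kg m⁻⁴
The largest gradient is in the 52–60 m interval — the pycnocline.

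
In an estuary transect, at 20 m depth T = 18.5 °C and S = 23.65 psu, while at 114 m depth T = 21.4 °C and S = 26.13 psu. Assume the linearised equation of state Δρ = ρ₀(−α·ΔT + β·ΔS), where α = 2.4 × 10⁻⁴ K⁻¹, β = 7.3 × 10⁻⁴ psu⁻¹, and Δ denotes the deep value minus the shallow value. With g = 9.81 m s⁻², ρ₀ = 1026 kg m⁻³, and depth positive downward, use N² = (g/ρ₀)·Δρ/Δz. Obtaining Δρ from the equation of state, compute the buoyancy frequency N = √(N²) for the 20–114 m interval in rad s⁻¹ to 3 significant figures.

0.0108 rad s⁻¹

ΔT = +2.9 K, ΔS = +2.48 psu (deep − shallow).
Δρ/ρ₀ = −αΔT + βΔS = -6.96 × 10⁻⁴ + 1.8104 × 10⁻³ = 1.1144 × 10⁻³, so Δρ ≈ 1.143 kg m⁻³.
N² = (g/ρ₀)·Δρ/Δz = g·(Δρ/ρ₀)/Δz = 9.81 × 1.1144 × 10⁻³ / 94 = 1.1630 × 10⁻⁴ s⁻².
N = √(1.1630 × 10⁻⁴) = 0.010784 rad s⁻¹ ≈ 0.0108 rad s⁻¹.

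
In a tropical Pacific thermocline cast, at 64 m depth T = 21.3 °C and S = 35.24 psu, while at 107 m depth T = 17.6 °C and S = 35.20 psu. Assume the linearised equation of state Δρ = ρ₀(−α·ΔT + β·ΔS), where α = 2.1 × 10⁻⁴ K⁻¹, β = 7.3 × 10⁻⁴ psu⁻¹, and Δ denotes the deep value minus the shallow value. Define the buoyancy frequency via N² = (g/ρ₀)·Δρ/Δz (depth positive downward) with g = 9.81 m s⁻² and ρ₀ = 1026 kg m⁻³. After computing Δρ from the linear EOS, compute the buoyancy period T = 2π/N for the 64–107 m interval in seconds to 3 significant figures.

481 s

ΔT = -3.7 K, ΔS = -0.04 psu (deep − shallow).
Δρ/ρ₀ = −αΔT + βΔS = 7.77 × 10⁻⁴ − 2.92 × 10⁻⁵ = 7.478 × 10⁻⁴, so Δρ ≈ 0.7672 kg m⁻³.
N² = (g/ρ₀)·Δρ/Δz = g·(Δρ/ρ₀)/Δz = 9.81 × 7.478 × 10⁻⁴ / 43 = 1.7060 × 10⁻⁴ s⁻².
N = √(1.7060 × 10⁻⁴) = 0.013061 rad s⁻¹ → T = 2π/N = 481.06 s ≈ 481 s.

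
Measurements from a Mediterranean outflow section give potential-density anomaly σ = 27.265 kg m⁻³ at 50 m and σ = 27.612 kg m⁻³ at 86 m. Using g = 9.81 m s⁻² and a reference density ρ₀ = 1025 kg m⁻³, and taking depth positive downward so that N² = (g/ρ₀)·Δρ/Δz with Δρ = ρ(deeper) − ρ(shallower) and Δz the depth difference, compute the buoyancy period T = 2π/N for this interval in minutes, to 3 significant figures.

10.9 min

Δρ = 1027.612 − 1027.265 = 0.347 kg m⁻³ over Δz = 86 − 50 = 36 m.
N² = (9.81/1025) × (0.347/36) = 9.2251 × 10⁻⁵ s⁻².
N = √(9.2251 × 10⁻⁵) = 9.6047 × 10⁻³ rad s⁻¹, so T = 2π/N = 654.18 s = 10.903 min ≈ 10.9 min.
N² > 0, so the interval is statically stable.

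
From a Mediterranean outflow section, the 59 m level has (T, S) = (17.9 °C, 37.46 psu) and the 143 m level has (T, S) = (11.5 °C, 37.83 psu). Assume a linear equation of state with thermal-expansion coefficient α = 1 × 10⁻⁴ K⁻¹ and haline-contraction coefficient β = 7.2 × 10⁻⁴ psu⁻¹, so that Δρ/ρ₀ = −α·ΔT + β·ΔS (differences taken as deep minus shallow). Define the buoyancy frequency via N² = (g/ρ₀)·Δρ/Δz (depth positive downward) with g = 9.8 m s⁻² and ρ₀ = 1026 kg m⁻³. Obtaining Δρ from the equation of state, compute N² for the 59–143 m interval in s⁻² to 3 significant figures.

ΔT = -6.4 K, ΔS = +0.37 psu (deep − shallow).
Δρ/ρ₀ = −αΔT + βΔS = 6.40 × 10⁻⁴ + 2.664 × 10⁻⁴ = 9.064 × 10⁻⁴, so Δρ ≈ 0.9300 kg m⁻³.
N² = (g/ρ₀)·Δρ/Δz = g·(Δρ/ρ₀)/Δz = 9.8 × 9.064 × 10⁻⁴ / 84 = 1.0575 × 10⁻⁴ s⁻² ≈ 1.06 × 10⁻⁴ s⁻².

1.06 × 10⁻⁴ s⁻²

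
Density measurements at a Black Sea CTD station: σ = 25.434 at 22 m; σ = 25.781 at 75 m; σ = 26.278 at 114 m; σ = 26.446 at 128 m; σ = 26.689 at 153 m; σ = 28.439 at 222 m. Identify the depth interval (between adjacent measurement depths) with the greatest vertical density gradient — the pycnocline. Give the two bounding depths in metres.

153–222 m

Compute the density gradient over each adjacent pair:
  22–75 m: Δρ/Δz = 0.347/53 = 6.5 × 10⁻³ kg m⁻⁴
  75–114 m: Δρ/Δz = 0.497/39 = 0.013 kg m⁻⁴
  114–128 m: Δρ/Δz = 0.168/14 = 0.012 kg m⁻⁴
  128–153 m: Δρ/Δz = 0.243/25 = 9.7 × 10⁻³ kg m⁻⁴
  153–222 m: Δρ/Δz = 1.750/69 = 0.025 kg m⁻⁴
The largest gradient is in the 153–222 m interval — the pycnocline.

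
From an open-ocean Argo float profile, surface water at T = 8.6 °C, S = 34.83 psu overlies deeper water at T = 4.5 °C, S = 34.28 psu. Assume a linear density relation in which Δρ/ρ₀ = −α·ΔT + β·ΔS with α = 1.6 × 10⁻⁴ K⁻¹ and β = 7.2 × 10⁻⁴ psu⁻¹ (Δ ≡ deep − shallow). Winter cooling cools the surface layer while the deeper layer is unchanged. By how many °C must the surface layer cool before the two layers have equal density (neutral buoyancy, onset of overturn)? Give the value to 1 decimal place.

1.6 °C

Neutral buoyancy requires Δρ = 0, i.e. −α(T_deep − T_surf′) + β(S_deep − S_surf) = 0.
T_surf′ = T_deep − (β/α)·ΔS = 4.5 − (7.2 × 10⁻⁴/1.6 × 10⁻⁴)·(-0.55) = 6.975 °C.
Cooling required: 8.6 − (6.975) = 1.625 °C.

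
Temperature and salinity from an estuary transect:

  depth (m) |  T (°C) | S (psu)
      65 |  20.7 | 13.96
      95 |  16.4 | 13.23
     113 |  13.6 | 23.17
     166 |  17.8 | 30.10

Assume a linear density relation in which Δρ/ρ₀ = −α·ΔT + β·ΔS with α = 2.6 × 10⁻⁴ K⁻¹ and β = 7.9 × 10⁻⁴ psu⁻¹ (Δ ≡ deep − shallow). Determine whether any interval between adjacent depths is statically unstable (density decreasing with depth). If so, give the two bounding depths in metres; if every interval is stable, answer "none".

none

Evaluate Δρ/ρ₀ = −αΔT + βΔS across each adjacent pair:
  65–95 m: −αΔT+βΔS = −(2.6 × 10⁻⁴)(-4.3)+(7.9 × 10⁻⁴)(-0.73) = 5.4 × 10⁻⁴ → stable
  95–113 m: −αΔT+βΔS = −(2.6 × 10⁻⁴)(-2.8)+(7.9 × 10⁻⁴)(+9.94) = 8.6 × 10⁻³ → stable
  113–166 m: −αΔT+βΔS = −(2.6 × 10⁻⁴)(+4.2)+(7.9 × 10⁻⁴)(+6.93) = 4.4 × 10⁻³ → stable
Every interval has Δρ > 0: the column is stably stratified throughout.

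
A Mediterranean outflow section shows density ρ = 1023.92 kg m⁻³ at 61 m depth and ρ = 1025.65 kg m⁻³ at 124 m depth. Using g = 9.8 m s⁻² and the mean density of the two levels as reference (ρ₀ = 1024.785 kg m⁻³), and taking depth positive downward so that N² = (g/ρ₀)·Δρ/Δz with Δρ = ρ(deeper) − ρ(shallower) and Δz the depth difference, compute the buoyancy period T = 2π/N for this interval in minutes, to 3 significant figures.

6.46 min

Δρ = 1025.65 − 1023.92 = 1.73 kg m⁻³ over Δz = 124 − 61 = 63 m.
N² = (9.8/1024.785) × (1.73/63) = 2.6260 × 10⁻⁴ s⁻².
N = √(2.6260 × 10⁻⁴) = 0.016205 rad s⁻¹, so T = 2π/N = 387.73 s = 6.4622 min ≈ 6.46 min.
A positive N² confirms static stability across the interval.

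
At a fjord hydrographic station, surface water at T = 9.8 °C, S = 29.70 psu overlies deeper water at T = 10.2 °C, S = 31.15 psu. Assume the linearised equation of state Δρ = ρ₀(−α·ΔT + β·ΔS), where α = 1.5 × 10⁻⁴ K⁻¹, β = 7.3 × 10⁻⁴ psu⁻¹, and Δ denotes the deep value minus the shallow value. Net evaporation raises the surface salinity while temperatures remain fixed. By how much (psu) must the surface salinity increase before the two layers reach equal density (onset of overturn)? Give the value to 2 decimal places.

1.37 psu

Neutral buoyancy requires −α(T_deep − T_surf) + β(S_deep − S_surf′) = 0.
S_surf′ = S_deep − (α/β)·ΔT = 31.15 − (1.5 × 10⁻⁴/7.3 × 10⁻⁴)·(+0.4) = 31.0678 psu.
Increase required: 31.0678 − 29.70 = 1.3678 psu.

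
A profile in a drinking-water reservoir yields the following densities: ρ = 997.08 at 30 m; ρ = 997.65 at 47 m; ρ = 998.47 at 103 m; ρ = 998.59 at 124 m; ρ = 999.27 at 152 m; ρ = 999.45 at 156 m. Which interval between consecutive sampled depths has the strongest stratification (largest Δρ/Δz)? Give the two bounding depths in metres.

Compute the density gradient over each adjacent pair:
  30–47 m: Δρ/Δz = 0.57/17 = 0.034 kg m⁻⁴
  47–103 m: Δρ/Δz = 0.82/56 = 0.015 kg m⁻⁴
  103–124 m: Δρ/Δz = 0.12/21 = 5.7 × 10⁻³ kg m⁻⁴
  124–152 m: Δρ/Δz = 0.68/28 = 0.024 kg m⁻⁴
  152–156 m: Δρ/Δz = 0.18/4 = 0.045 kg m⁻⁴
The largest gradient is in the 152–156 m interval — the pycnocline.

152–156 m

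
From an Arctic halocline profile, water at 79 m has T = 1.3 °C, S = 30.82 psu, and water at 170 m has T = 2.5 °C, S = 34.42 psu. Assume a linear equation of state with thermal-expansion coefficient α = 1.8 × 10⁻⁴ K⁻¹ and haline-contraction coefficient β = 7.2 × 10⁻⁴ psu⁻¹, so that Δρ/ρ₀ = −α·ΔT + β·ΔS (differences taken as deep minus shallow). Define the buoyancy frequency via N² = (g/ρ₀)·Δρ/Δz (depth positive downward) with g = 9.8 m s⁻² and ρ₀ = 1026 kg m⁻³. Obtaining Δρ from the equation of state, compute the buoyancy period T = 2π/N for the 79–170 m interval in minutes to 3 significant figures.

6.55 min

ΔT = +1.2 K, ΔS = +3.60 psu (deep − shallow).
Δρ/ρ₀ = −αΔT + βΔS = -2.16 × 10⁻⁴ + 2.592 × 10⁻³ = 2.376 × 10⁻³, so Δρ ≈ 2.438 kg m⁻³.
N² = (g/ρ₀)·Δρ/Δz = g·(Δρ/ρ₀)/Δz = 9.8 × 2.376 × 10⁻³ / 91 = 2.5588 × 10⁻⁴ s⁻².
N = √(2.5588 × 10⁻⁴) = 0.015996 rad s⁻¹ → T = 2π/N = 392.80 s = 6.5467 min ≈ 6.55 min.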